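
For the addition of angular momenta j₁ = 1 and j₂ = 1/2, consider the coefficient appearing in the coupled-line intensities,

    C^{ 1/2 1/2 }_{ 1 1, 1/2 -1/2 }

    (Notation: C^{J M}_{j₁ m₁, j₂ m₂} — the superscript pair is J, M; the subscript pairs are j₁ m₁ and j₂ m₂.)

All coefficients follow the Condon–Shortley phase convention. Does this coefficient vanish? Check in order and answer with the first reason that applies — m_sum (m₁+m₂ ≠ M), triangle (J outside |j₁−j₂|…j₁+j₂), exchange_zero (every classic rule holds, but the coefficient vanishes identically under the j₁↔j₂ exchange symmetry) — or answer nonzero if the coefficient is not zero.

m-sum: m₁+m₂ = 1+(-1/2) = 1/2, M = 1/2  ✓
triangle: |j₁−j₂| = 1/2 ≤ J = 1/2 ≤ j₁+j₂ = 3/2  ✓
exchange: j₁≠j₂ or m₁≠m₂ — the exchange symmetry imposes no constraint here
value check: CG = +√(2/3) = +0.816497 ≠ 0

nonzero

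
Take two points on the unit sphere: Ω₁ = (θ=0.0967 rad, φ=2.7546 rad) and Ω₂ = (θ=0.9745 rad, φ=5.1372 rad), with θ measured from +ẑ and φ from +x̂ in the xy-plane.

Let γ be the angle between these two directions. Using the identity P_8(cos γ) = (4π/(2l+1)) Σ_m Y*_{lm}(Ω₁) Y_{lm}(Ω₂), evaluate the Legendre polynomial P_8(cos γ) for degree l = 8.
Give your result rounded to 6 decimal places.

-0.070867

Addition theorem: P_8(cos γ) = (4π/17) Σ_m Y*_{lm}(Ω₁) Y_{lm}(Ω₂), m = −8…8:
  m=-8: (-0.000000-0.000000i) × (-0.109519+0.028771i) = +0.000000-0.000000i  (running Σ = +0.000000-0.000000i)
  m=-7: (+0.000000+0.000000i) × (-0.051378+0.303094i) = -0.000000+0.000000i  (running Σ = -0.000000+0.000000i)
  m=-6: (-0.000003-0.000003i) × (+0.373752+0.251726i) = -0.000000-0.000002i  (running Σ = -0.000000-0.000002i)
  m=-5: (+0.000029+0.000075i) × (+0.260768-0.161050i) = +0.000020+0.000015i  (running Σ = +0.000019+0.000013i)
  m=-4: (+0.000026-0.001147i) × (+0.014924+0.115547i) = +0.000133-0.000014i  (running Σ = +0.000152-0.000001i)
  m=-3: (-0.004838+0.011137i) × (+0.350996+0.107179i) = -0.002892+0.003391i  (running Σ = -0.002740+0.003390i)
  m=-2: (+0.065332-0.063857i) × (+0.048118-0.054733i) = -0.000351-0.006648i  (running Σ = -0.003091-0.003259i)
  m=-1: (-0.406048+0.165482i) × (+0.137125+0.303136i) = -0.105843-0.100396i  (running Σ = -0.108934-0.103655i)
  m=0: (+0.975350-0.000000i) × (+0.125082+0.000000i) = +0.121999+0.000000i  (running Σ = +0.013065-0.103655i)
  m=1: (+0.406048+0.165482i) × (-0.137125+0.303136i) = -0.105843+0.100396i  (running Σ = -0.092778-0.003259i)
  m=2: (+0.065332+0.063857i) × (+0.048118+0.054733i) = -0.000351+0.006648i  (running Σ = -0.093130+0.003390i)
  m=3: (+0.004838+0.011137i) × (-0.350996+0.107179i) = -0.002892-0.003391i  (running Σ = -0.096022-0.000001i)
  m=4: (+0.000026+0.001147i) × (+0.014924-0.115547i) = +0.000133+0.000014i  (running Σ = -0.095889+0.000013i)
  m=5: (-0.000029+0.000075i) × (-0.260768-0.161050i) = +0.000020-0.000015i  (running Σ = -0.095869-0.000002i)
  m=6: (-0.000003+0.000003i) × (+0.373752-0.251726i) = -0.000000+0.000002i  (running Σ = -0.095870+0.000000i)
  m=7: (-0.000000+0.000000i) × (+0.051378+0.303094i) = -0.000000-0.000000i  (running Σ = -0.095870-0.000000i)
  m=8: (-0.000000+0.000000i) × (-0.109519-0.028771i) = +0.000000+0.000000i  (running Σ = -0.095870+0.000000i)
Σ over m = -0.095870+0.000000i; ×(4π/17) → -0.070867+0.000000i. Real part: -0.070867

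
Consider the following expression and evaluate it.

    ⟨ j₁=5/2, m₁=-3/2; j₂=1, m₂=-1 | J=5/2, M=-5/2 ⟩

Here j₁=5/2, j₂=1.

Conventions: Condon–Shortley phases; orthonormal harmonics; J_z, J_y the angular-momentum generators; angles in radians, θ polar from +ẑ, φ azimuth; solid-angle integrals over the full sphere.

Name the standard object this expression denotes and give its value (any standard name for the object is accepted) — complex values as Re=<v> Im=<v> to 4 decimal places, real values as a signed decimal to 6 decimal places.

Clebsch–Gordan coefficient, +√(2/7) ≈ +0.534522

This is a Clebsch–Gordan (vector-coupling) coefficient.
triangle: 1!·4!·1!/7! = 24/5040
(j±m)!: 1!·4!·0!·2!·0!·5! = 5760
prefactor² = (2J+1)·Δ·N² = 1152/7
  k=0: +1/(0!·1!·4!·0!·0!·1!) = 1/24
Σ = 1/24  ⇒  CG² = 1152/7·(1/24)² = 2/7
CG = +√(2/7) = +0.534522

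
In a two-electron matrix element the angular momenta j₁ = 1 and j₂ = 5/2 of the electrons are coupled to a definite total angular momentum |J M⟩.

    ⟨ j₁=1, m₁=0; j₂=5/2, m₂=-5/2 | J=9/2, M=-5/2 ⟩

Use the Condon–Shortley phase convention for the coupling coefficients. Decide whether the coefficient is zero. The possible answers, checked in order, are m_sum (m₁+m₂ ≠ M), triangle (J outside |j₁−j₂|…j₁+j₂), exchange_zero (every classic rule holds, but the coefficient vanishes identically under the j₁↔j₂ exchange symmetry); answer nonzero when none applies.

triangle

m-sum: m₁+m₂ = 0+(-5/2) = -5/2, M = -5/2  ✓
triangle: need |j₁−j₂| ≤ J ≤ j₁+j₂, i.e. J ∈ [3/2, 7/2]; J = 9/2 is outside ✗ ⇒ coefficient is 0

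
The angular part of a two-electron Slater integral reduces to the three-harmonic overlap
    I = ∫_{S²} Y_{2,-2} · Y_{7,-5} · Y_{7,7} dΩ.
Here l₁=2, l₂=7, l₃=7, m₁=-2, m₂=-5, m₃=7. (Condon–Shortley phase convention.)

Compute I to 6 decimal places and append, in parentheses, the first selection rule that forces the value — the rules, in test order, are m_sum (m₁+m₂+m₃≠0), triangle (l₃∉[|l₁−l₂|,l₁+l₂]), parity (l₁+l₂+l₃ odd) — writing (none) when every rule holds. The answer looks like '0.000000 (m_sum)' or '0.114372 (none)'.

0.066694 (none)

Rules hold: Σm=0, L=16 even, 5≤7≤9.
N = 5·15·15 = 1125
Δ = 2!·2!·12!/17! = 1/185640
Racah Σ t=0..2: t=0:+1/2419200 t=1:−1/518400 t=2:+1/2419200 = -1/907200
⇒ 3j(2 7 7; 0 0 0)² = 56/3315, sgn +1
Racah Σ t=2..2: t=2:+1/1916006400 = 1/1916006400
⇒ 3j(2 7 7; -2 -5 7)² = 1/340, sgn +1
4πI² = N·(3j₀)²·(3jₘ)² = 210/3757
I = +1·√(0.0558957/4π) = 0.06669359
No selection rule forces the value: the integral is nonzero (none).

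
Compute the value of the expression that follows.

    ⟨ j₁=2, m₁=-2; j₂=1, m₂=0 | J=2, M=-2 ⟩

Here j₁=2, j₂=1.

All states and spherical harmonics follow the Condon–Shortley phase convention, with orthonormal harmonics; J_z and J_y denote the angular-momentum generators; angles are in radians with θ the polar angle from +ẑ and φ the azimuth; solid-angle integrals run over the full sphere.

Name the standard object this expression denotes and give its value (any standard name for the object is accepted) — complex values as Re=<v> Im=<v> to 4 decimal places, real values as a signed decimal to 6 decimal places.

Clebsch–Gordan coefficient, −√(2/3) ≈ -0.816497

This is a Clebsch–Gordan (vector-coupling) coefficient.
triangle: 1!*3!*1!/6! = 6/720
(j±m)!: 0!*4!*1!*1!*0!*4! = 576
prefactor² = (2J+1)*Δ*N² = 24
  k=1: −1/(1!*0!*3!*0!*0!*1!) = -1/6
Σ = -1/6  ⇒  CG² = 24*(-1/6)² = 2/3
CG = −√(2/3) = -0.816497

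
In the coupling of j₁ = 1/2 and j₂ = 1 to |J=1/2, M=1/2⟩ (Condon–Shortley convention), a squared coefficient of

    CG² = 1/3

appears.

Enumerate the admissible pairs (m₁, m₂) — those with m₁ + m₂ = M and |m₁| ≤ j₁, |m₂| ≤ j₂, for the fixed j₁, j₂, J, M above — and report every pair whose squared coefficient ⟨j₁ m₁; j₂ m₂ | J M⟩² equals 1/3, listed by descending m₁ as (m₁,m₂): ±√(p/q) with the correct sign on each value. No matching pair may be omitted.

Admissible pairs with m₁+m₂ = M = 1/2: (-1/2,1), (1/2,0)
  (m₁,m₂)=(1/2,0): CG² = 1/3, CG = +√(1/3)   ← matches the target
  (m₁,m₂)=(-1/2,1): CG² = 2/3, CG = −√(2/3)
Pairs with CG² = 1/3: (1/2,0): +√(1/3)

(1/2,0): +√(1/3)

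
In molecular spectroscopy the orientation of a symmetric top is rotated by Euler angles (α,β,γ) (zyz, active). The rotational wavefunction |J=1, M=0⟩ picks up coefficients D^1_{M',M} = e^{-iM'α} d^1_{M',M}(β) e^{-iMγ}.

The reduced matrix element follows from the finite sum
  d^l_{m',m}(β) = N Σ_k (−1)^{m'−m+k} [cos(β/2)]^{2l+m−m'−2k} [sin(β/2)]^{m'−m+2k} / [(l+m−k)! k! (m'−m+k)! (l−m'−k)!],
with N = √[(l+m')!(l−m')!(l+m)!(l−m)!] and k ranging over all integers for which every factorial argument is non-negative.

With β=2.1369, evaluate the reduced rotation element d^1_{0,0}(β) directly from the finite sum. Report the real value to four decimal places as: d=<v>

d=-0.5363

d^1_{0,0}(β=2.1369) via the finite sum:
With c≡cos(β/2)=0.481483 and s≡sin(β/2)=0.876455, N=[1·1·1·1]^{1/2}=1.000000
The bounds max(0,m−m')=0 and min(l+m,l−m')=1 give 2 terms
  k=0: (−1)^0·1.0000/(1)·0.4815^2·0.8765^0 = +0.231826
  k=1: (−1)^1·1.0000/(1)·0.4815^0·0.8765^2 = -0.768174
d^1_{0,0}(2.1369) = +0.231826 -0.768174 = -0.536348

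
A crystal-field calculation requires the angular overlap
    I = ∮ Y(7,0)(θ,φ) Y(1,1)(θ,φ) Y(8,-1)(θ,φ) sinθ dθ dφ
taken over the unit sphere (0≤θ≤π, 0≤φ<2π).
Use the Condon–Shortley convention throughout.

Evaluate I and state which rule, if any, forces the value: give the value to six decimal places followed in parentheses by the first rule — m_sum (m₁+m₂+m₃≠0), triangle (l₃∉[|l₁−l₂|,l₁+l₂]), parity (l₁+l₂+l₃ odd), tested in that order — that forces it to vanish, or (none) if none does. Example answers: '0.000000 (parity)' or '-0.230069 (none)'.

-0.183585 (none)

Checks pass: Σm=0; 16 even; l₃=8∈[6,8].
(2·7+1)(2·1+1)(2·8+1) = 765
Δ: 0! 14! 2! / 17! → 1/2040
sum: t=0:+1/25401600 = 1/25401600
3j²(7 1 8; 0 0 0) = Δ·Π!·Σ² = 8/255  (sign +1)
sum: t=0:+1/50803200 = 1/50803200
3j²(7 1 8; 0 1 -1) = Δ·Π!·Σ² = 3/170  (sign -1)
combine: 4πI² = 765·8/255·3/170 = 36/85
take √, sign -1: I = -0.18358486
No selection rule forces the value: the integral is nonzero (none).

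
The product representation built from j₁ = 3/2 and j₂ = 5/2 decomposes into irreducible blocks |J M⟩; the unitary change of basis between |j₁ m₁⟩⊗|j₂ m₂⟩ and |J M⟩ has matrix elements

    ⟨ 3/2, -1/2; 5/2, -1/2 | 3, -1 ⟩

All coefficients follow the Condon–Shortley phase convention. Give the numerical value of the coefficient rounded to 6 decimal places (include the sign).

−√(1/60) ≈ -0.129099

√[7·1!2!4!/8! · 1!2!2!3!2!4!] = √(48/5)
  +(−1)^0/∏(0,1,2,2,0,2)! = 1/8  (running 1/8)
  +(−1)^1/∏(1,0,1,1,1,3)! = -1/6  (running -1/24)
⟨..|..⟩ = √(48/5)·(-1/24) = -0.129099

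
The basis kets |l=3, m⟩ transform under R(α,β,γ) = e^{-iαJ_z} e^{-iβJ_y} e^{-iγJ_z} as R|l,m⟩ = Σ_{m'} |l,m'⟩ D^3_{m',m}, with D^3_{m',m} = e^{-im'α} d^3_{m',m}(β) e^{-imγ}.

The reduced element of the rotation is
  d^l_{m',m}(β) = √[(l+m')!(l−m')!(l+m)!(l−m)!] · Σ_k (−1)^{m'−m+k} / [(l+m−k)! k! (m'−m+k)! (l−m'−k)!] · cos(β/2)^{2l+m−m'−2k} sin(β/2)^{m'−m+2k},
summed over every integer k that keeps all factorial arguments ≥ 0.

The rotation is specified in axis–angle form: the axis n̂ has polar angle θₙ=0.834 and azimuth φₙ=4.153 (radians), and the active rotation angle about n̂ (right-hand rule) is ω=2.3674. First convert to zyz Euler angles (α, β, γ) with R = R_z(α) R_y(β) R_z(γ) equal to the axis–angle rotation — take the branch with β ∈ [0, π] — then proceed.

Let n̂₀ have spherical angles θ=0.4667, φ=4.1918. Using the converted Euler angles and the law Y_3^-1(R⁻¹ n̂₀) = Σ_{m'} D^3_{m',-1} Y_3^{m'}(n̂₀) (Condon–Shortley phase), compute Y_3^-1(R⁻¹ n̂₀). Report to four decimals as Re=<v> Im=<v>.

Axis–angle → zyz. n̂ = (sinθₙcosφₙ, sinθₙsinφₙ, cosθₙ) = (-0.393026, -0.627739, +0.671919), ω = 2.3674.
R = I cosω + sinω [n̂]ₓ + (1−cosω) n̂n̂ᵀ gives
  R = [-0.450072, -0.046647, -0.891773; +0.892882, -0.039186, -0.448582; -0.014020, -0.998143, +0.059287]
β = atan2(√(R₁₃²+R₂₃²), R₃₃) = 1.511475; α = atan2(R₂₃, R₁₃) mod 2π = 3.607656; γ = atan2(R₃₂, −R₃₁) mod 2π = 4.726434
Need the full column D^3_{m',-1} for m'=−3..3 at α=3.6077, β=1.5115, γ=4.7264.
cos(β/2)=0.727766, sin(β/2)=0.685825
d^3_{-3,-1}: single k=2 term ⇒ +0.511023;  D = -0.504612+0.080689i
d^3_{-2,-1}: k∈[1..2] ⇒ +0.442764 -0.786405 = -0.343641;  D = -0.278755+0.200959i
d^3_{-1,-1}: k∈[0..2] ⇒ +0.148577 -1.055564 +0.703055 = -0.203932;  D = +0.094191-0.180876i
d^3_{0,-1}: k∈[0..2] ⇒ -0.485024 +1.292195 -0.382517 = +0.424654;  D = +0.005964-0.424612i
d^3_{1,-1}: k∈[0..2] ⇒ +0.791673 -0.937407 +0.104059 = -0.041674;  D = -0.018203-0.037489i
d^3_{2,-1}: k∈[0..1] ⇒ -0.786405 +0.349188 = -0.437216;  D = +0.347341+0.265541i
d^3_{3,-1}: single k=0 term ⇒ +0.453820;  D = +0.445938+0.084215i
Y_3^{m'}(θ=0.4667,φ=4.1918) and Σ D·Y over m':
  (-0.5046+0.0807i)·(+0.0380-0.0003i)  (-0.2788+0.2010i)·(-0.0933-0.1595i)  (+0.0942-0.1809i)·(-0.2161+0.3769i)  (+0.0060-0.4246i)·(+0.3292+0.0000i)  (-0.0182-0.0375i)·(+0.2161+0.3769i)  (+0.3473+0.2655i)·(-0.0933+0.1595i)  (+0.4459+0.0842i)·(-0.0380-0.0003i)
Y_3^-1(R⁻¹ n̂) = +0.007210-0.023977i

Re=0.0072 Im=-0.0240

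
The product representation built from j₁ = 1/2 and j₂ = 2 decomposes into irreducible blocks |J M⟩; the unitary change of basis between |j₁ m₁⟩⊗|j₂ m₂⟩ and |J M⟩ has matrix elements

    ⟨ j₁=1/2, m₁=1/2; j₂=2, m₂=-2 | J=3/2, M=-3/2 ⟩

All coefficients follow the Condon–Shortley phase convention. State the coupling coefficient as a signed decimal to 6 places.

+0.894427

j₁+j₂−J=1  J+j₁−j₂=0  J−j₁+j₂=3  j₁+j₂+J+1=5
(j₁±m₁, j₂±m₂, J±M) = (1,0,0,4,0,3)
P² = 144/5
sum k=0..0:
  [0] +1/6 = 1/6
S = 1/6
C² = P²·S² = 4/5 ; C = +0.894427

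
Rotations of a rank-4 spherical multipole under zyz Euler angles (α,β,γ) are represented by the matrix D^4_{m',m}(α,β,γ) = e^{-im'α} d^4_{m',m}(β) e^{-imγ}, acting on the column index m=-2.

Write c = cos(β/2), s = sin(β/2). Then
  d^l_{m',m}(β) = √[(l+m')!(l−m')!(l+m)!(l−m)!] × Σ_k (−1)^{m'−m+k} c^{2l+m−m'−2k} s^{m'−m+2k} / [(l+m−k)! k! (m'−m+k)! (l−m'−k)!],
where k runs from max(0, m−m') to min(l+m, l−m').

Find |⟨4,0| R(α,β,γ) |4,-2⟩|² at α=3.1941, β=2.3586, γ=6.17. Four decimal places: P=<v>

First d^4_{0,-2}(β=2.3586), then the phase factors e^{-i(0)α} and e^{-i(-2)γ}:
Half-angle: c=0.381572, s=0.924339. N=√(24·24·2·720)=910.735966
k∈{0,1,2} keeps every argument non-negative
  k=0: (−1)^2·910.7360/(96)·0.3816^6·0.9243^2 = +0.025017
  k=1: (−1)^3·910.7360/(36)·0.3816^4·0.9243^4 = -0.391490
  k=2: (−1)^4·910.7360/(96)·0.3816^2·0.9243^6 = +0.861514
d^4_{0,-2}(2.3586) = +0.025017 -0.391490 +0.861514 = +0.495041
|D^4_{0,-2}|² = |d^4_{0,-2}(β)|² = (+0.495041)² = 0.245065 (the z-rotation phases have unit modulus)

P=0.2451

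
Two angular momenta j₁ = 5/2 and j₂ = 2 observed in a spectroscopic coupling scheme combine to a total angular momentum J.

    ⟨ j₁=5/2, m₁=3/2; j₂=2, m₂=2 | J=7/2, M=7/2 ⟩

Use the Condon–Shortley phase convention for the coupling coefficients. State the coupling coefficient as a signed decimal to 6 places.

-0.666667

triangle: 1!·4!·3!/9! = 144/362880
(j±m)!: 4!·1!·4!·0!·7!·0! = 2903040
prefactor² = (2J+1)·Δ·N² = 9216
  k=1: −1/(1!·0!·0!·3!·4!·0!) = -1/144
Σ = -1/144  ⇒  CG² = 9216·(-1/144)² = 4/9
CG = −√(4/9) = -0.666667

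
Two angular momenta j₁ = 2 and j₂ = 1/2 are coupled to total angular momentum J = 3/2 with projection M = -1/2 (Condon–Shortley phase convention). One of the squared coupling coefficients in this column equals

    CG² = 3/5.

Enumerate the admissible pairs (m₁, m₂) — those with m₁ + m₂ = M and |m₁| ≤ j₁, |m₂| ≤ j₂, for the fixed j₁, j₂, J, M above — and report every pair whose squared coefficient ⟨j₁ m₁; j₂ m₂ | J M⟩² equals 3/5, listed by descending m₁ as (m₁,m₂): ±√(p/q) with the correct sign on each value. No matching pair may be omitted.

Admissible pairs with m₁+m₂ = M = -1/2: (-1,1/2), (0,-1/2)
  (m₁,m₂)=(0,-1/2): CG² = 2/5, CG = +√(2/5)
  (m₁,m₂)=(-1,1/2): CG² = 3/5, CG = −√(3/5)   ← matches the target
Pairs with CG² = 3/5: (-1,1/2): −√(3/5)

(-1,1/2): −√(3/5)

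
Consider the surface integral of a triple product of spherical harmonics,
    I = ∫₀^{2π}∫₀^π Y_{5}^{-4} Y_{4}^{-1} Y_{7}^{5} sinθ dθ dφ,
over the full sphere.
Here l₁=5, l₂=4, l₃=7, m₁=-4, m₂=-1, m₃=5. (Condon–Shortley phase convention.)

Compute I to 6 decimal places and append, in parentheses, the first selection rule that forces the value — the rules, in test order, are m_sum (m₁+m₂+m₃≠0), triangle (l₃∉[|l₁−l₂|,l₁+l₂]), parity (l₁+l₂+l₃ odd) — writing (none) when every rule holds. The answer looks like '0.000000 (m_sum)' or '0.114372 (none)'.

0.077064 (none)

Checks pass: Σm=0; 16 even; l₃=7∈[1,9].
(2·5+1)(2·4+1)(2·7+1) = 1485
Δ: 2! 8! 6! / 17! → 1/6126120
sum: t=0:+1/69120 t=1:−1/20736 t=2:+1/69120 = -1/51840
3j²(5 4 7; 0 0 0) = Δ·Π!·Σ² = 280/21879  (sign +1)
sum: t=1:−1/1935360 t=2:+1/1209600 = 1/3225600
3j²(5 4 7; -4 -1 5) = Δ·Π!·Σ² = 243/61880  (sign +1)
combine: 4πI² = 1485·280/21879·243/61880 = 3645/48841
take √, sign +1: I = 0.07706400
No selection rule forces the value: the integral is nonzero (none).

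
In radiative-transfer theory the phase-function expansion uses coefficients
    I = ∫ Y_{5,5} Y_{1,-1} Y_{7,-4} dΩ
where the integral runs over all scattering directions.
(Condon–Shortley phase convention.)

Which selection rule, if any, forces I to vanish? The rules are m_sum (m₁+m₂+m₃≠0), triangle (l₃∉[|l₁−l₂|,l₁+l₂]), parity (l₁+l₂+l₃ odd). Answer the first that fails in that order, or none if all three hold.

azimuthal sum: 5 − 1 − 4 = 0  ✓
l₃ must lie in [4,6]; have l₃=7  ✗
L = 5 + 1 + 7 = 13 (odd)

triangle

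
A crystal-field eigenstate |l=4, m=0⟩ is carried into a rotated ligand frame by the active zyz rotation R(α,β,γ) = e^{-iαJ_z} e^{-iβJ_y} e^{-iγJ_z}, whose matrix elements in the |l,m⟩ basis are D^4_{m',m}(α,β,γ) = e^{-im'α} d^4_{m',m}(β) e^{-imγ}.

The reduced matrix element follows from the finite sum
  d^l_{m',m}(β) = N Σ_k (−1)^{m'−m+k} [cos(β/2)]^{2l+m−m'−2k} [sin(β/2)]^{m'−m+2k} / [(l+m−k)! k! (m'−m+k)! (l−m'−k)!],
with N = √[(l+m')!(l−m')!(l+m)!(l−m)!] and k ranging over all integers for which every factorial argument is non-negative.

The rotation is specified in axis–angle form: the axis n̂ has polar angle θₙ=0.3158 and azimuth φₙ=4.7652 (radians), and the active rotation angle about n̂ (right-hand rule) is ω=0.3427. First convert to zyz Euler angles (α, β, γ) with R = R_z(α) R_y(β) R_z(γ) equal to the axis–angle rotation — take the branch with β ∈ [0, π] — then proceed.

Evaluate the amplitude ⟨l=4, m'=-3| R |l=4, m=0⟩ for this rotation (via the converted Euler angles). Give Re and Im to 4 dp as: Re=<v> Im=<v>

Axis–angle → zyz. n̂ = (sinθₙcosφₙ, sinθₙsinφₙ, cosθₙ) = (+0.016394, -0.310144, +0.950548), ω = 0.3427.
R = I cosω + sinω [n̂]ₓ + (1−cosω) n̂n̂ᵀ gives
  R = [+0.941866, -0.319710, -0.103312; +0.319118, +0.947444, -0.022652; +0.105124, -0.011634, +0.994391]
β = atan2(√(R₁₃²+R₂₃²), R₃₃) = 0.105964; α = atan2(R₂₃, R₁₃) mod 2π = 3.357433; γ = atan2(R₃₂, −R₃₁) mod 2π = 3.251811
First d^4_{-3,0}(β=0.1060), then the phase factors e^{-i(-3)α} and e^{-i(0)γ}:
c=cos(0.105964/2)=0.998597, s=sin(0.105964/2)=0.052957; N=√[1·5040·24·24]=1703.830978
The bounds max(0,m−m')=3 and min(l+m,l−m')=4 give 2 terms
  k=3: (−1)^0·1703.8310/(144)·0.9986^5·0.0530^3 = +0.001745
  k=4: (−1)^1·1703.8310/(144)·0.9986^3·0.0530^5 = -0.000005
d^4_{-3,0}(0.1060) = +0.001745 -0.000005 = +0.001740
D = (-0.797581-0.603212i)·(+0.001740)·(+1.000000+0.000000i) = -0.001388-0.001050i

Re=-0.0014 Im=-0.0010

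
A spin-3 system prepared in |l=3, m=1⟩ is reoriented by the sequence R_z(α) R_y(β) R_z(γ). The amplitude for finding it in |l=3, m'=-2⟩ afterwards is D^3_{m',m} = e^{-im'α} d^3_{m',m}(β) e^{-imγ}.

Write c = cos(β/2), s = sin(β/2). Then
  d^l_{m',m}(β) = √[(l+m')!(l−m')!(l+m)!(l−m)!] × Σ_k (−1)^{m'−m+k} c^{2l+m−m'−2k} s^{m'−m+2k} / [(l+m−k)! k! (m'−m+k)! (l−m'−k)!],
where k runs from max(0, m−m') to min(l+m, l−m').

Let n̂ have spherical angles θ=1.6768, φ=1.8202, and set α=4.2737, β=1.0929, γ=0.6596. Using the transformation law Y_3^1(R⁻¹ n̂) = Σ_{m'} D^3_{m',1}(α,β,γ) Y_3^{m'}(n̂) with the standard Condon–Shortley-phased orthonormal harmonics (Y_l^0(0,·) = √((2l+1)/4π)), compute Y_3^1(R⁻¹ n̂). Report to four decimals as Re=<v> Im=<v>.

Need the full column D^3_{m',1} for m'=−3..3 at α=4.2737, β=1.0929, γ=0.6596.
cos(β/2)=0.854375, sin(β/2)=0.519657
d^3_{-3,1}: single k=4 term ⇒ +0.206163;  D = +0.189496-0.081208i
d^3_{-2,1}: k∈[3..4] ⇒ +0.553512 -0.102385 = +0.451127;  D = -0.015253+0.450869i
d^3_{-1,1}: k∈[2..4] ⇒ +0.863335 -0.425849 +0.019693 = +0.457178;  D = -0.407085-0.208071i
d^3_{0,1}: k∈[1..3] ⇒ +0.819501 -0.909512 +0.112157 = +0.022146;  D = +0.017500-0.013571i
d^3_{1,1}: k∈[0..2] ⇒ +0.388947 -1.151113 +0.319387 = -0.442779;  D = -0.097021-0.432019i
d^3_{2,1}: k∈[0..1] ⇒ -0.748099 +0.553512 = -0.194587;  D = +0.189991+0.042043i
d^3_{3,1}: single k=0 term ⇒ +0.557280;  D = +0.340120-0.441451i
Y_3^{m'}(θ=1.6768,φ=1.8202) and Σ D·Y over m':
  (+0.1895-0.0812i)·(+0.2791+0.3007i)  (-0.0153+0.4509i)·(+0.0939-0.0511i)  (-0.4071-0.2081i)·(+0.0749+0.2940i)  (+0.0175-0.0136i)·(+0.1162+0.0000i)  (-0.0970-0.4320i)·(-0.0749+0.2940i)  (+0.1900+0.0420i)·(+0.0939+0.0511i)  (+0.3401-0.4415i)·(-0.2791+0.3007i)
Y_3^1(R⁻¹ n̂) = +0.319422+0.183548i

Re=0.3194 Im=0.1835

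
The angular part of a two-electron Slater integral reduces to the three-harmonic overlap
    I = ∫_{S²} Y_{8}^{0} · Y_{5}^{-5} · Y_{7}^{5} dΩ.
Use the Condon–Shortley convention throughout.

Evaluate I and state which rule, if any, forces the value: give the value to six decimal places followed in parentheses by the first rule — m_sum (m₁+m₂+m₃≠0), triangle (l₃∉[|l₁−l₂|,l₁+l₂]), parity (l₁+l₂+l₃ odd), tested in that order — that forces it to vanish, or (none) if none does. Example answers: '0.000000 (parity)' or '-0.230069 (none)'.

0.078834 (none)

Rules hold: Σm=0, L=20 even, 3≤7≤13.
N = 17·11·15 = 2805
Δ = 6!·10!·4!/21! = 1/814773960
Racah Σ t=1..5: t=1:−1/87091200 t=2:+1/4976640 t=3:−1/2073600 t=4:+1/4976640 t=5:−1/87091200 = -1/9676800
⇒ 3j(8 5 7; 0 0 0)² = 360/46189, sgn +1
Racah Σ t=0..0: t=0:+1/1393459200 = 1/1393459200
⇒ 3j(8 5 7; 0 -5 5)² = 15/4199, sgn +1
4πI² = N·(3j₀)²·(3jₘ)² = 81000/1037153
I = +1·√(0.0780984/4π) = 0.07883447
No selection rule forces the value: the integral is nonzero (none).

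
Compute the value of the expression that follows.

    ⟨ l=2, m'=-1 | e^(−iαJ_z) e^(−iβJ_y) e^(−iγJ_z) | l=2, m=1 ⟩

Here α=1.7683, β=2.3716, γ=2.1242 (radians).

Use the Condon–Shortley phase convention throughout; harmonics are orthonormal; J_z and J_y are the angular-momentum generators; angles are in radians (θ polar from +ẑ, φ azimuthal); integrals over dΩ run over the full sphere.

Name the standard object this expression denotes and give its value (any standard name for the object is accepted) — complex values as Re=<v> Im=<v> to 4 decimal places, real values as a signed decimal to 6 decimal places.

This is a Wigner D-matrix element — the rotation-matrix element ⟨l m'| R(α,β,γ) |l m⟩ in the angular-momentum basis.
Split into d^2_{-1,1}(β=2.3716) × two z-phases.
With c≡cos(β/2)=0.375556 and s≡sin(β/2)=0.926800, N=[1·6·6·1]^{1/2}=6.000000
k: max(0,(1)−(-1))=2 … min(2+(1),2−(-1))=3
  k=2: (−1)^0·6.0000/(2)·0.3756^2·0.9268^2 = +0.363448
  k=3: (−1)^1·6.0000/(6)·0.3756^0·0.9268^4 = -0.737809
d^2_{-1,1}(2.3716) = +0.363448 -0.737809 = -0.374361
Phases: e^{-i·(-1)·1.7683}=-0.196222+0.980559i, e^{-i·(1)·2.1242}=-0.525586-0.850741i ⇒ D=-0.350901+0.130440i

Wigner D-matrix element, Re=-0.3509 Im=0.1304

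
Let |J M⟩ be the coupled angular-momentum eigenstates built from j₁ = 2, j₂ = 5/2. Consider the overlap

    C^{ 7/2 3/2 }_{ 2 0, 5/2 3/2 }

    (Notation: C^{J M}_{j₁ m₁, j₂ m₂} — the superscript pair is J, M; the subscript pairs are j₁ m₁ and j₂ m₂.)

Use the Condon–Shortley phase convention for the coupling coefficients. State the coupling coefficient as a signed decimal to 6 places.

−√(2/7) = -0.534522

triangle: 1!×3!×4!/9! = 144/362880
(j±m)!: 2!×2!×4!×1!×5!×2! = 23040
prefactor² = (2J+1)×Δ×N² = 512/7
  k=0: +1/(0!×1!×2!×4!×1!×0!) = 1/48
  k=1: −1/(1!×0!×1!×3!×2!×1!) = -1/12
Σ = -1/16  ⇒  CG² = 512/7×(-1/16)² = 2/7
CG = −√(2/7) = -0.534522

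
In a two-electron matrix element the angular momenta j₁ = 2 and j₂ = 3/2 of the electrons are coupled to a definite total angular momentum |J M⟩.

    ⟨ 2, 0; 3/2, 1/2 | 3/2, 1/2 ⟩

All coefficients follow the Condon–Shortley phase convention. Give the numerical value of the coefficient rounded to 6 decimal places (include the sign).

triangle: 2!×2!×1!/6! = 4/720
(j±m)!: 2!×2!×2!×1!×2!×1! = 16
prefactor² = (2J+1)×Δ×N² = 16/45
  k=1: −1/(1!×1!×1!×1!×1!×0!) = -1
  k=2: +1/(2!×0!×0!×0!×2!×1!) = 1/4
Σ = -3/4  ⇒  CG² = 16/45×(-3/4)² = 1/5
CG = −√(1/5) = -0.447214

−√(1/5) = -0.447214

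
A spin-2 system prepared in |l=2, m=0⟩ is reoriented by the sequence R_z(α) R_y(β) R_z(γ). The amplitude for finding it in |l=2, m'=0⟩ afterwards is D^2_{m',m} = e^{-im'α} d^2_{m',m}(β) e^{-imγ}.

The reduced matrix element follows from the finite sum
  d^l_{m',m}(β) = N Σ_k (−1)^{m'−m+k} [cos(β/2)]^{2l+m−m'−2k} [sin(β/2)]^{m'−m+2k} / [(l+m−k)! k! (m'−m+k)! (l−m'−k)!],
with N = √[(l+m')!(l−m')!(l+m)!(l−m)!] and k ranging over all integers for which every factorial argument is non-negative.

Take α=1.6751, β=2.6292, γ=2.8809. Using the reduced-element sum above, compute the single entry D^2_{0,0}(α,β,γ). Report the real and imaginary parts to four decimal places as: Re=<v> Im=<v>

Re=0.6395 Im=0.0000

D^2_{0,0}(1.6751,2.6292,2.8809) = e^{-i·0·1.6751}·d^2_{0,0}(2.6292)·e^{-i·0·2.8809}. Compute d first:
c=cos(2.629200/2)=0.253403, s=sin(2.629200/2)=0.967361; N=√[2·2·2·2]=4.000000
k∈{0,1,2} keeps every argument non-negative
  k=0: (−1)^0·4.0000/(4)·0.2534^4·0.9674^0 = +0.004123
  k=1: (−1)^1·4.0000/(1)·0.2534^2·0.9674^2 = -0.240359
  k=2: (−1)^2·4.0000/(4)·0.2534^0·0.9674^4 = +0.875697
d^2_{0,0}(2.6292) = +0.004123 -0.240359 +0.875697 = +0.639462
Attach z-rotation phases: D = e^{-i(0)(1.6751)}·(+0.639462)·e^{-i(0)(2.8809)} = +0.639462+0.000000i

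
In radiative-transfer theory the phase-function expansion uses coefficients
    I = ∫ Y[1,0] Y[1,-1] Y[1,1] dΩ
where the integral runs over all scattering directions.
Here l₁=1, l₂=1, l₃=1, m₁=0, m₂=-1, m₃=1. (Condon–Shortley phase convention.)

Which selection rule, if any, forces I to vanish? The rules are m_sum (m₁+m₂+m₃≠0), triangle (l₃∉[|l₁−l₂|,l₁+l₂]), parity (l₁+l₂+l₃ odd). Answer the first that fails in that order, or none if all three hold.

azimuthal sum: 0 − 1 + 1 = 0  ✓
0 ≤ 1 ≤ 2 (triangle on l)  ✓
L = 1 + 1 + 1 = 3 (odd)  ✗

parity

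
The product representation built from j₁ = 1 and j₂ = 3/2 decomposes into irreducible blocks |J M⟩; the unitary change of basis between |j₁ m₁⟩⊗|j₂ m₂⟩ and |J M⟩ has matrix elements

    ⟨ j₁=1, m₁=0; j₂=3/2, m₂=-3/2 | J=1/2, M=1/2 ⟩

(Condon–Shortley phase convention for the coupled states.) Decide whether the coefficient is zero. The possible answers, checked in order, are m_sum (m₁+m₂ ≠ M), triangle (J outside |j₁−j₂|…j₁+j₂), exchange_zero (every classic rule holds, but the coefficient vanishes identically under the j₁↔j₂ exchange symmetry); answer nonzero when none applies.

m_sum

m-sum: m₁+m₂ = 0+(-3/2) = -3/2, M = 1/2  ✗ ⇒ coefficient is 0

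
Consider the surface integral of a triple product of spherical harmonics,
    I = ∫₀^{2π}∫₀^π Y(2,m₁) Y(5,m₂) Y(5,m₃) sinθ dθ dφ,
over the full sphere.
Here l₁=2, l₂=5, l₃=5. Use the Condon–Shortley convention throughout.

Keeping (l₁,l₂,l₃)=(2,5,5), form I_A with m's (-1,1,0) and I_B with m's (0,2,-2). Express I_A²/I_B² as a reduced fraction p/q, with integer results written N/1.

l's match ⇒ only the (l;m) 3-j factors differ between A and B.
A: triangle coeff Δ(2,5,5) = 1/38610; Σ_t [1,2]: t=1:−1/1440 t=2:+1/1152 = 1/5760; (3j)²=1/858 [(2 5 5; -1 1 0)], sign=-1
B: triangle coeff Δ(2,5,5) = 1/38610; Σ_t [0,2]: t=0:+1/20160 t=1:−1/1440 t=2:+1/2880 = -1/3360; (3j)²=6/715 [(2 5 5; 0 2 -2)], sign=+1
I_A²/I_B² = (1/858)/(6/715) = 5/36

5/36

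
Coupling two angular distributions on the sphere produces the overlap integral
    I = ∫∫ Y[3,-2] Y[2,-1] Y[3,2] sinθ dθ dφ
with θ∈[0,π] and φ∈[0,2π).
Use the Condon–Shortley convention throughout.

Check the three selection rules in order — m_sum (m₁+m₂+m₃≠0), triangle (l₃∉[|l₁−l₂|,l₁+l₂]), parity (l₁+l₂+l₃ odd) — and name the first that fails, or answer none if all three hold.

m_sum

m₁+m₂+m₃ = -2 − 1 + 2 = -1  ✗
triangle: |3−2|=1 ≤ l₃=3 ≤ 3+2=5
parity: l₁+l₂+l₃ = 8 is even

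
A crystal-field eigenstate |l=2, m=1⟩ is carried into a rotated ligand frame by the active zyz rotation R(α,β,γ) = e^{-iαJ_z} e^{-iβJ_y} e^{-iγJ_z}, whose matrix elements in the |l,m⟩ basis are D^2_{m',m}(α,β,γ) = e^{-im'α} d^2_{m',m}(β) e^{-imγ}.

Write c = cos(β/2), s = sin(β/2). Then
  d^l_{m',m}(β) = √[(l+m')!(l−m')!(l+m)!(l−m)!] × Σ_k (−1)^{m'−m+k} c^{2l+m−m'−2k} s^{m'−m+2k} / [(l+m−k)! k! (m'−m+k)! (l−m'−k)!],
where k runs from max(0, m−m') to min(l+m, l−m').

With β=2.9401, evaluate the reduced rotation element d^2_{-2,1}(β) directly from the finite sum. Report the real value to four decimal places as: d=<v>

d^2_{-2,1}(β=2.9401) via the finite sum:
Half-angle: c=0.100576, s=0.994929. N=√(1·24·6·1)=12.000000
k∈{3} keeps every argument non-negative
  k=3: (−1)^0·12.0000/(6)·0.1006^1·0.9949^3 = +0.198108
d^2_{-2,1}(2.9401) = +0.198108

d=0.1981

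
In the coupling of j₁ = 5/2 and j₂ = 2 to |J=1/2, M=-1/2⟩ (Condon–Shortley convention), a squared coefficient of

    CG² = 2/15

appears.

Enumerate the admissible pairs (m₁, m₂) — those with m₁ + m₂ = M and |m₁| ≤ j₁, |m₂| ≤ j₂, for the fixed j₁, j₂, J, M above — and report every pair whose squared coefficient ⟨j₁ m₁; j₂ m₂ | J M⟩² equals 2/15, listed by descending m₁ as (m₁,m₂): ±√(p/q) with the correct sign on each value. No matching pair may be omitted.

(1/2,-1): −√(2/15)

Admissible pairs with m₁+m₂ = M = -1/2: (-5/2,2), (-3/2,1), (-1/2,0), (1/2,-1), (3/2,-2)
  (m₁,m₂)=(3/2,-2): CG² = 1/15, CG = +√(1/15)
  (m₁,m₂)=(1/2,-1): CG² = 2/15, CG = −√(2/15)   ← matches the target
  (m₁,m₂)=(-1/2,0): CG² = 1/5, CG = +√(1/5)
  (m₁,m₂)=(-3/2,1): CG² = 4/15, CG = −√(4/15)
  (m₁,m₂)=(-5/2,2): CG² = 1/3, CG = +√(1/3)
Pairs with CG² = 2/15: (1/2,-1): −√(2/15)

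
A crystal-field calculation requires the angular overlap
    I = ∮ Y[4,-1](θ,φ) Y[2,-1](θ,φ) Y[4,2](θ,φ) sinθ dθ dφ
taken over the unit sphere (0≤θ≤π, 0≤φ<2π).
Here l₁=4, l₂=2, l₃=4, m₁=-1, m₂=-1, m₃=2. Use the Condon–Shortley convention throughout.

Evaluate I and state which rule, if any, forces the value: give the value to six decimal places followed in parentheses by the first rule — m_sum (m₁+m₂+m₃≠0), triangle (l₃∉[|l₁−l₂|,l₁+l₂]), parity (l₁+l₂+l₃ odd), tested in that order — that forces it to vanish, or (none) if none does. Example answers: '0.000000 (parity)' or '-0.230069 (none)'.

0.127700 (none)

m-sum 0 ✓  L=10 even ✓  2≤4≤6 ✓
Π(2lᵢ+1) = 9×5×9 = 405
triangle coeff Δ(4,2,4) = 1/13860
Σ_t [0,2]: t=0:+1/192 t=1:−1/36 t=2:+1/192 = -5/288
(3j)²=20/693 [(4 2 4; 0 0 0)], sign=-1
Σ_t [0,1]: t=0:+1/240 t=1:−1/96 = -1/160
(3j)²=27/1540 [(4 2 4; -1 -1 2)], sign=-1
⇒ 4πI² = 1215/5929
I = (+1)√(1215/5929/(4π)) = 0.12770047
No selection rule forces the value: the integral is nonzero (none).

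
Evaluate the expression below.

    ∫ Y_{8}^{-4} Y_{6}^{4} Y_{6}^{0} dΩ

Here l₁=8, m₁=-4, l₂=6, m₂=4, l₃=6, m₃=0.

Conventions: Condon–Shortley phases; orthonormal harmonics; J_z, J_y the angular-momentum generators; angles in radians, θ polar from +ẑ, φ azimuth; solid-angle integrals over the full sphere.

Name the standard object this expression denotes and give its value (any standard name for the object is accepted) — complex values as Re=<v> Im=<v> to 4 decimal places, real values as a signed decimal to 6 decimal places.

Gaunt coefficient, -0.114001

This is a Gaunt coefficient — the integral of a triple product of spherical harmonics over the sphere.
Rules hold: Σm=0, L=20 even, 2≤6≤14.
N = 17·13·13 = 2873
Δ = 8!·8!·4!/21! = 1/1309458150
Racah Σ t=2..6: t=2:+1/49766400 t=3:−1/3110400 t=4:+1/1327104 t=5:−1/3110400 t=6:+1/49766400 = 1/6635520
⇒ 3j(8 6 6; 0 0 0)² = 350/46189, sgn +1
Racah Σ t=6..8: t=6:+1/49766400 t=7:−1/21772800 t=8:+1/92897280 = -1/66355200
⇒ 3j(8 6 6; -4 4 0)² = 63/8398, sgn -1
4πI² = N·(3j₀)²·(3jₘ)² = 11025/67507
I = -1·√(0.163316/4π) = -0.11400134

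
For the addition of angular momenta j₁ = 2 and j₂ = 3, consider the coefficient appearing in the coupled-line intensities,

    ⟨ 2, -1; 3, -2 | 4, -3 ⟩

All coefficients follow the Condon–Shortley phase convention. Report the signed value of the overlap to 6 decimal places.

+√(1/20) ≈ +0.223607

j₁+j₂−J=1  J+j₁−j₂=3  J−j₁+j₂=5  j₁+j₂+J+1=10
(j₁±m₁, j₂±m₂, J±M) = (1,3,1,5,1,7)
P² = 6480
sum k=0..1:
  [0] +1/144 = 1/144
  [1] −1/240 = -1/240
S = 1/360
C² = P²·S² = 1/20 ; C = +0.223607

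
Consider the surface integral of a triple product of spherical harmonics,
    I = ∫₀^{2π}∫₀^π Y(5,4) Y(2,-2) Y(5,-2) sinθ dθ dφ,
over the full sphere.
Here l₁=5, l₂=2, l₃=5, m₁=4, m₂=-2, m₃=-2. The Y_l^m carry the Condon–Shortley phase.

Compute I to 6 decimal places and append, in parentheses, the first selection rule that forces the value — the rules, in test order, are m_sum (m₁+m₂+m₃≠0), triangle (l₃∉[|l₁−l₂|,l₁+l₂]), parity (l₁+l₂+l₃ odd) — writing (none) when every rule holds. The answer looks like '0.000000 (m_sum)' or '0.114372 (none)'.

m-sum 0 ✓  L=12 even ✓  3≤5≤7 ✓
Π(2lᵢ+1) = 11×5×11 = 605
triangle coeff Δ(5,2,5) = 1/38610
Σ_t [0,2]: t=0:+1/2880 t=1:−1/576 t=2:+1/2880 = -1/960
(3j)²=10/429 [(5 2 5; 0 0 0)], sign=+1
Σ_t [0,0]: t=0:+1/20160 = 1/20160
(3j)²=12/715 [(5 2 5; 4 -2 -2)], sign=-1
⇒ 4πI² = 40/169
I = (-1)√(40/169/(4π)) = -0.13724032
No selection rule forces the value: the integral is nonzero (none).

-0.137240 (none)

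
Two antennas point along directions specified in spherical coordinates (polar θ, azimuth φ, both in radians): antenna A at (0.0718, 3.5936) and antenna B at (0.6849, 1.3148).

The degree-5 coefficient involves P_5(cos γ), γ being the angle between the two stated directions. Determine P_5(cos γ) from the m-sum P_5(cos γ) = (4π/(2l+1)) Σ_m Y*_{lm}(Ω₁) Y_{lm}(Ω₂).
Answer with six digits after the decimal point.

-0.412690

Summing Y*_{l m}(θ₁,φ₁)·Y_{l m}(θ₂,φ₂) over m ∈ [−5, 5]; prefactor 4π/(2·5+1) = 1.142397:
  term(m=-5) = (0.000000, -0.000000)   from Y*(Ω₁)=(0.000001, -0.000001), Y(Ω₂)=(0.045045, -0.013482)
  term(m=-4) = (-0.000007, 0.000002)   from Y*(Ω₁)=(-0.000009, 0.000038), Y(Ω₂)=(0.094653, 0.155493)
  term(m=-3) = (0.000333, 0.000206)   from Y*(Ω₁)=(-0.000217, -0.000993), Y(Ω₂)=(-0.267590, 0.277073)
  term(m=-2) = (-0.001118, -0.007163)   from Y*(Ω₁)=(0.010677, 0.013567), Y(Ω₂)=(-0.366082, -0.205730)
  term(m=-1) = (-0.003758, 0.004390)   from Y*(Ω₁)=(-0.162385, -0.078843), Y(Ω₂)=(0.008107, -0.030972)
  term(m=+0) = (-0.352149, 0.000000)   from Y*(Ω₁)=(0.899769, -0.000000), Y(Ω₂)=(-0.391378, 0.000000)
  term(m=+1) = (-0.003758, -0.004390)   from Y*(Ω₁)=(0.162385, -0.078843), Y(Ω₂)=(-0.008107, -0.030972)
  term(m=+2) = (-0.001118, 0.007163)   from Y*(Ω₁)=(0.010677, -0.013567), Y(Ω₂)=(-0.366082, 0.205730)
  term(m=+3) = (0.000333, -0.000206)   from Y*(Ω₁)=(0.000217, -0.000993), Y(Ω₂)=(0.267590, 0.277073)
  term(m=+4) = (-0.000007, -0.000002)   from Y*(Ω₁)=(-0.000009, -0.000038), Y(Ω₂)=(0.094653, -0.155493)
  term(m=+5) = (0.000000, 0.000000)   from Y*(Ω₁)=(-0.000001, -0.000001), Y(Ω₂)=(-0.045045, -0.013482)
Total Σ_m = (-0.361249, -0.000000). Multiply by 1.142397: (-0.412690, -0.000000). P_5(cos γ) = -0.412690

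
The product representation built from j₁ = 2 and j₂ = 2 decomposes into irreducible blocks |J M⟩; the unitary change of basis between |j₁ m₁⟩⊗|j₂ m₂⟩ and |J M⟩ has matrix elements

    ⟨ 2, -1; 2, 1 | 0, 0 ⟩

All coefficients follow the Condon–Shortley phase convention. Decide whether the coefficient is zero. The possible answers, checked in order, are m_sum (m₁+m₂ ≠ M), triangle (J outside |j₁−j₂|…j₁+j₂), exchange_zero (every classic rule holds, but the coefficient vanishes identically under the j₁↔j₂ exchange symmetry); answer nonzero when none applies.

m-sum: m₁+m₂ = -1+1 = 0, M = 0  ✓
triangle: |j₁−j₂| = 0 ≤ J = 0 ≤ j₁+j₂ = 4  ✓
exchange: j₁≠j₂ or m₁≠m₂ — the exchange symmetry imposes no constraint here
value check: CG = −√(1/5) = -0.447214 ≠ 0

nonzero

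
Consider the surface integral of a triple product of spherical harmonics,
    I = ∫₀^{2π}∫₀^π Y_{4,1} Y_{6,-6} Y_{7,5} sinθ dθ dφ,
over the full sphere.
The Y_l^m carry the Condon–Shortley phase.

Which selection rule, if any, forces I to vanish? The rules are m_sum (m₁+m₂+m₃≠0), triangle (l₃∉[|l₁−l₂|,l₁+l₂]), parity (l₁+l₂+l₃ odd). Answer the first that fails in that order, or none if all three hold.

m₁+m₂+m₃ = 1 − 6 + 5 = 0  ✓
triangle: |4−6|=2 ≤ l₃=7 ≤ 4+6=10  ✓
parity: l₁+l₂+l₃ = 17 is odd  ✗

parity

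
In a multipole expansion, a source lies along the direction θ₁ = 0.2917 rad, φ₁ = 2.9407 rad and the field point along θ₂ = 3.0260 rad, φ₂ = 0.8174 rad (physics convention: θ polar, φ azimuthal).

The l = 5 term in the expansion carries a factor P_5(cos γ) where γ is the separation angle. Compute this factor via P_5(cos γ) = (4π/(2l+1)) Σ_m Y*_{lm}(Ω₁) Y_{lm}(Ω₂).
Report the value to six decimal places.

Addition theorem: P_5(cos γ) = (4π/11) Σ_m Y*_{lm}(Ω₁) Y_{lm}(Ω₂), m = −5…5:
  m=-5: Y*=-0.000490+0.000770i  Y=-0.000006+0.000008i  product -0.000000-0.000000i
  m=-4: Y*=+0.006674-0.006921i  Y=+0.000256-0.000033i  product +0.000001-0.000002i
  m=-3: Y*=-0.049181+0.033840i  Y=-0.003227-0.002660i  product +0.000249+0.000022i
  m=-2: Y*=+0.216448-0.091968i  Y=+0.002807+0.043804i  product +0.004636+0.009223i
  m=-1: Y*=-0.525999+0.107114i  Y=+0.192851-0.205607i  product -0.079416+0.128806i
  m=+0: Y*=+0.425587-0.000000i  Y=-0.844116+0.000000i  product -0.359245+0.000000i
  m=+1: Y*=+0.525999+0.107114i  Y=-0.192851-0.205607i  product -0.079416-0.128806i
  m=+2: Y*=+0.216448+0.091968i  Y=+0.002807-0.043804i  product +0.004636-0.009223i
  m=+3: Y*=+0.049181+0.033840i  Y=+0.003227-0.002660i  product +0.000249-0.000022i
  m=+4: Y*=+0.006674+0.006921i  Y=+0.000256+0.000033i  product +0.000001+0.000002i
  m=+5: Y*=+0.000490+0.000770i  Y=+0.000006+0.000008i  product -0.000000+0.000000i
Accumulated sum -0.508305-0.000000i; after 4π/(2l+1) scaling, -0.580686-0.000000i ⇒ P_5 = -0.580686

-0.580686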